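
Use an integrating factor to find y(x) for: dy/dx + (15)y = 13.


P(x) = 15, Q(x) = 13; integrating factor μ = e^(15x).
(μ y)' = 13e^(15x) ⇒ μ y = (13/15)e^(15x) + C.
Divide by μ: y = 13/15 + Ce^(-15x).


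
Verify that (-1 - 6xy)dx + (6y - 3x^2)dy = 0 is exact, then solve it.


Check exactness: ∂M/∂y = -6x and ∂N/∂x = -6x; equal, so the equation is exact.
Integrate M with respect to x (treating y as constant): ∫M dx = -x - 3x^2y + h(y).
Differentiate w.r.t. y and set equal to N: the x-dependent terms already match, leaving h'(y) = 6y. Integrate: h(y) = 3y^2.
So F(x,y) = 3y^2 - x - 3x^2y.
General solution: 3y^2 - x - 3x^2y = C.


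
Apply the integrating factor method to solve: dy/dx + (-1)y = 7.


P(x) = -1 ⇒ μ = e^(-x).
(μ y)' = 7e^(-x) ⇒ μ y = -7e^(-x) + C.
Divide by μ: y = -7 + Ce^(x).


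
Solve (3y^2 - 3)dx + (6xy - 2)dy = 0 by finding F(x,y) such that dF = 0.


Check exactness: ∂M/∂y = 6y and ∂N/∂x = 6y; equal, so the equation is exact.
Integrate M with respect to x (treating y as constant): ∫M dx = 3xy^2 - 3x + h(y).
Differentiate w.r.t. y and set equal to N: the x-dependent terms already match, leaving h'(y) = -2. Integrate: h(y) = -2y.
So F(x,y) = 3xy^2 - 3x - 2y.
General solution: 3xy^2 - 3x - 2y = C.


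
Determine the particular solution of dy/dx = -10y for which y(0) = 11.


General solution of y' = -10y is y = Ce^(-10x).
Apply y(0) = 11: C = 11.
Particular solution: y = 11e^(-10x).


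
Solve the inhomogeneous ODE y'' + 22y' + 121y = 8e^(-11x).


Characteristic polynomial (r + 11)² = 0; repeated root r = -11.
y_h = (C₁ + C₂x)e^(-11x). Forcing matches the repeated root (resonance), so try y_p = Ax² e^(-11x).
Substitute and solve for A: 2A = 8, so A = 4.
General solution: y = (C₁ + C₂x + 4x²)e^(-11x).


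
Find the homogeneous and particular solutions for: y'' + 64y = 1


Homogeneous part: r² + 64 = 0 ⇒ r = ±8i, so y_h = C₁cos(8x) + C₂sin(8x).
Try constant y_p = A; plug in: 64A = 1 ⇒ A = 1/64.
General solution: y = C₁cos(8x) + C₂sin(8x) + 1/64.


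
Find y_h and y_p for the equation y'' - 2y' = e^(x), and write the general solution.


Characteristic roots of r² - 2r = 0 are 0, 2.
y_h = C₁ + C₂e^(2x).
Forcing exponent 1 is not a characteristic root; try y_p = Ae^(x).
Substitute: A·(1 + (-2)·1 + (0)) = A·-1 = 1, so A = -1.
General solution: y = C₁ + C₂e^(2x) - e^(x).


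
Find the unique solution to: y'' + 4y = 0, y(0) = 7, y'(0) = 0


Characteristic roots of r² + 4 = 0 are ±2i, so y = C₁cos(2x) + C₂sin(2x).
Apply y(0) = 7: C₁ = 7. Differentiate and apply y'(0) = 0: 2·C₂ = 0, so C₂ = 0.
Particular solution: y = 7cos(2x).


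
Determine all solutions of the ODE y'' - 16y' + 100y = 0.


Characteristic equation: r² - 16r + 100 = 0.
Discriminant is negative; roots r = 8 ± 6i (complex conjugate pair).
General solution uses e^(α x)(C₁ cos(β x) + C₂ sin(β x)): y = e^(8x)(C₁cos(6x) + C₂sin(6x)).


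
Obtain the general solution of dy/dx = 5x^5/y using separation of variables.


Separate variables: y dy = 5x^5 dx.
Integrate both sides: y²/2 = (5/6)x^6 + C₀.
Multiply by 2: y² = (5/3)x^6 + C.


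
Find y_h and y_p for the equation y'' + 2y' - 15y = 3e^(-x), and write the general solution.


Characteristic roots of r² + 2r - 15 = 0 are 3, -5.
y_h = C₁e^(3x) + C₂e^(-5x).
Forcing exponent -1 is not a characteristic root; try y_p = Ae^(-x).
Substitute: A·(1 + (2)·-1 + (-15)) = A·-16 = 3, so A = -3/16.
General solution: y = C₁e^(3x) + C₂e^(-5x) - (3/16)e^(-x).


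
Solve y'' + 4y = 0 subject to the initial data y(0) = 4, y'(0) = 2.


Characteristic roots of r² + 4 = 0 are ±2i, so y = C₁cos(2x) + C₂sin(2x).
Apply y(0) = 4: C₁ = 4. Differentiate and apply y'(0) = 2: 2·C₂ = 2, so C₂ = 1.
Particular solution: y = 4cos(2x) + sin(2x).


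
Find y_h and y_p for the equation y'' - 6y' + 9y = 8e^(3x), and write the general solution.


Characteristic polynomial (r - 3)² = 0; repeated root r = 3.
y_h = (C₁ + C₂x)e^(3x). Forcing matches the repeated root (resonance), so try y_p = Ax² e^(3x).
Substitute and solve for A: 2A = 8, so A = 4.
General solution: y = (C₁ + C₂x + 4x²)e^(3x).


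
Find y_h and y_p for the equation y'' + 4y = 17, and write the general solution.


Homogeneous part: r² + 4 = 0 ⇒ r = ±2i, so y_h = C₁cos(2x) + C₂sin(2x).
Try constant y_p = A; plug in: 4A = 17 ⇒ A = 17/4.
General solution: y = C₁cos(2x) + C₂sin(2x) + 17/4.


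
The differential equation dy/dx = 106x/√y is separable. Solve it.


Separate: √y dy = 106x dx.
Integrate: (2/3)y^(3/2) = 53x² + C.


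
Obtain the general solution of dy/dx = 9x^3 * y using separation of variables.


Separate variables: dy/y = 9x^3 dx.
Integrate: ln|y| = (9/4)x^4 + C₀.
Exponentiate: y = Ce^((9/4)x^4).


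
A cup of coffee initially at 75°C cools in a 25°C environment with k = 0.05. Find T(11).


Newton's law: dT/dt = -k(T - T_a) has solution T(t) = T_a + (T₀ - T_a)e^(-kt).
Plug in T_a = 25, T₀ = 75, k = 0.05, t = 11: T(11) = 25 + (50)e^(-0.55) ≈ 53.8°C.


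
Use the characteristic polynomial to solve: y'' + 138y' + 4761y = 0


Characteristic equation: r² + 138r + 4761 = 0, i.e. (r + 69)² = 0.
Repeated root r = -69; include an x factor for the second linearly independent solution.
General solution: y = (C₁ + C₂x)e^(-69x).


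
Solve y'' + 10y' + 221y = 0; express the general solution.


Characteristic equation: r² + 10r + 221 = 0.
Discriminant is negative; roots r = -5 ± 14i (complex conjugate pair).
General solution uses e^(α x)(C₁ cos(β x) + C₂ sin(β x)): y = e^(-5x)(C₁cos(14x) + C₂sin(14x)).


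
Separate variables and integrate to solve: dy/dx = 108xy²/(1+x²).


Separate: dy/y² = 108x/(1+x²) dx.
Integrate LHS: ∫ dy/y² = -1/y.
Integrate RHS via u = 1+x²: 54ln(1+x²) + C.
Result: -1/y = 54ln(1+x²) + C.


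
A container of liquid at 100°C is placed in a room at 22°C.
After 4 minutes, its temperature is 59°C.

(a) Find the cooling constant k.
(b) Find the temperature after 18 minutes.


Newton's law: T(t) = T_a + (T₀ - T_a)e^(-kt).
(a) Use T(4) = 59: (59 - 22)/(100 - 22) = e^(-k·4), so k = -ln(0.474)/4 ≈ 0.1864.
(b) Apply k to t = 18: T(18) = 22 + (78)e^(-3.356) ≈ 24.7°C.


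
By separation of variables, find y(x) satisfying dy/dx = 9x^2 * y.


Separate variables: dy/y = 9x^2 dx.
Integrate: ln|y| = 3x^3 + C₀.
Exponentiate: y = Ce^(3x^3).


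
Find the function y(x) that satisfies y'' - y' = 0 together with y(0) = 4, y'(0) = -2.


Characteristic roots of r² - r = 0 are 0, 1.
General solution y = c₁ + c₂ e^(x).
Apply y(0) = 4: c₁ + c₂ = 4. Apply y'(0) = -2: 0 c₁ + 1 c₂ = -2.
Solve: c₁ = 6, c₂ = -2.
Particular solution: y = 6 - 2e^(x).


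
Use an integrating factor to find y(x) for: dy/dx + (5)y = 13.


P(x) = 5, Q(x) = 13; integrating factor μ = e^(5x).
(μ y)' = 13e^(5x) ⇒ μ y = (13/5)e^(5x) + C.
Divide by μ: y = 13/5 + Ce^(-5x).


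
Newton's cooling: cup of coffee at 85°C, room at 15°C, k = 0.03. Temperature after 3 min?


Newton's law: dT/dt = -k(T - T_a) has solution T(t) = T_a + (T₀ - T_a)e^(-kt).
Plug in T_a = 15, T₀ = 85, k = 0.03, t = 3: T(3) = 15 + (70)e^(-0.09) ≈ 79.0°C.


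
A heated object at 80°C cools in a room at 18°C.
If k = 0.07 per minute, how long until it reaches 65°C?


From T(t) = T_a + (T₀ - T_a)e^(-kt), set T(t) = 65:
(65 - 18) / (80 - 18) = e^(-0.07t), so t = -ln(0.758)/0.07 ≈ 4.0 minutes.


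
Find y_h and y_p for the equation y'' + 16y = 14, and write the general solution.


Homogeneous part: r² + 16 = 0 ⇒ r = ±4i, so y_h = C₁cos(4x) + C₂sin(4x).
Try constant y_p = A; plug in: 16A = 14 ⇒ A = 7/8.
General solution: y = C₁cos(4x) + C₂sin(4x) + 7/8.


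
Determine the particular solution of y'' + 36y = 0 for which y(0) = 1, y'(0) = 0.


Characteristic roots of r² + 36 = 0 are ±6i, so y = C₁cos(6x) + C₂sin(6x).
Apply y(0) = 1: C₁ = 1. Differentiate and apply y'(0) = 0: 6·C₂ = 0, so C₂ = 0.
Particular solution: y = cos(6x).


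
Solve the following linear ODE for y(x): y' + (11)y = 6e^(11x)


P(x) = 11 ⇒ μ = e^(11x).
(μ y)' = 6e^(22x) ⇒ μ y = (6/22)e^(22x) + C.
Divide by μ: y = (3/11)e^(11x) + Ce^(-11x).


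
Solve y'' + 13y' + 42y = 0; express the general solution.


Characteristic equation: r² + 13r + 42 = 0.
Factor: (r + 7)(r + 6) = 0 ⇒ r = -7, -6 (distinct real).
General solution: y = C₁e^(-7x) + C₂e^(-6x).


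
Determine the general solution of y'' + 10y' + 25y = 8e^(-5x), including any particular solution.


Characteristic polynomial (r + 5)² = 0; repeated root r = -5.
y_h = (C₁ + C₂x)e^(-5x). Forcing matches the repeated root (resonance), so try y_p = Ax² e^(-5x).
Substitute and solve for A: 2A = 8, so A = 4.
General solution: y = (C₁ + C₂x + 4x²)e^(-5x).


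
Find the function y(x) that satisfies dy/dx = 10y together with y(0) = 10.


General solution of y' = 10y is y = Ce^(10x).
Apply y(0) = 10: C = 10.
Particular solution: y = 10e^(10x).


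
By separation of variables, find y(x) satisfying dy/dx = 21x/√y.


Separate: √y dy = 21x dx.
Integrate: (2/3)y^(3/2) = (21/2)x² + C.


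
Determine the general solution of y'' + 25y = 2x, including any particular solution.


Homogeneous: r² + 25 = 0 ⇒ r = ±5i, y_h = C₁cos(5x) + C₂sin(5x).
Polynomial forcing; try y_p = Ax + B. Then y_p'' + 25 y_p = 25(Ax + B) = 2x, so B = 0 and A = 2/25.
General solution: y = C₁cos(5x) + C₂sin(5x) + (2/25)x.


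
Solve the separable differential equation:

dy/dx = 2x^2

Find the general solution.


Integrate both sides with respect to x: y = ∫ 2x^2 dx = (2/3)x^3 + C.


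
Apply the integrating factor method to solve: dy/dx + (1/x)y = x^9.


P(x) = 1/x ⇒ μ = x^1.
(x^1 y)' = x^1·x^9 = x^10.
Integrate: x^1 y = x^11/(11) + C.
Solve for y: y = (1/11)x^10 + C/x^1.


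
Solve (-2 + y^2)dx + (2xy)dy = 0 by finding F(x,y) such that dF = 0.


Check exactness: ∂M/∂y = 2y and ∂N/∂x = 2y; equal, so the equation is exact.
Integrate M with respect to x (treating y as constant): ∫M dx = -2x + xy^2 + h(y).
Differentiate w.r.t. y and set equal to N: all terms match, so h'(y) = 0 and h is a constant absorbed into C.
General solution: -2x + xy^2 = C.


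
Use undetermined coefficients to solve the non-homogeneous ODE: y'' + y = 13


Homogeneous part: r² + 1 = 0 ⇒ r = ±1i, so y_h = C₁cos(x) + C₂sin(x).
Try constant y_p = A; plug in: 1A = 13 ⇒ A = 13.
General solution: y = C₁cos(x) + C₂sin(x) + 13.


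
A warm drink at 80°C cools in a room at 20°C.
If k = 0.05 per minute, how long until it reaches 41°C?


From T(t) = T_a + (T₀ - T_a)e^(-kt), set T(t) = 41:
(41 - 20) / (80 - 20) = e^(-0.05t), so t = -ln(0.350)/0.05 ≈ 21.0 minutes.


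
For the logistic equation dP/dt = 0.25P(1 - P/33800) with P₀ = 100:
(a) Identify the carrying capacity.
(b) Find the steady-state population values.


Logistic ODE dP/dt = 0.25P(1 - P/33800) has equilibria where dP/dt = 0, i.e. P = 0 or P = 33800.
The coefficient (1 - P/K) = 0 when P = K, identifying K = 33800 as the carrying capacity.
(a) K = 33800; (b) equilibria P = 0 and P = 33800.


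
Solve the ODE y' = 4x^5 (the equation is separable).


Integrate both sides with respect to x: y = ∫ 4x^5 dx = (2/3)x^6 + C.


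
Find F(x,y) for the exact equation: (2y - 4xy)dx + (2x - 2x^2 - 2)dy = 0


Check exactness: ∂M/∂y = 2 - 4x and ∂N/∂x = 2 - 4x; equal, so the equation is exact.
Integrate M with respect to x (treating y as constant): ∫M dx = 2xy - 2x^2y + h(y).
Differentiate w.r.t. y and set equal to N: the x-dependent terms already match, leaving h'(y) = -2. Integrate: h(y) = -2y.
So F(x,y) = 2xy - 2x^2y - 2y.
General solution: 2xy - 2x^2y - 2y = C.


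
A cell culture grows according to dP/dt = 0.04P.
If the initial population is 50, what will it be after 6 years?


The ODE dP/dt = 0.04P has solution P(t) = P(0)e^(0.04t).
Substitute P(0) = 50 and t = 6: P(6) = 50 e^(0.24) ≈ 64.


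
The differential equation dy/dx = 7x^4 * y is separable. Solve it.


Separate variables: dy/y = 7x^4 dx.
Integrate: ln|y| = (7/5)x^5 + C₀.
Exponentiate: y = Ce^((7/5)x^5).


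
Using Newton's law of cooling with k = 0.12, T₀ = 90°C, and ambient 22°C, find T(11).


Newton's law: dT/dt = -k(T - T_a) has solution T(t) = T_a + (T₀ - T_a)e^(-kt).
Plug in T_a = 22, T₀ = 90, k = 0.12, t = 11: T(11) = 22 + (68)e^(-1.32) ≈ 40.2°C.


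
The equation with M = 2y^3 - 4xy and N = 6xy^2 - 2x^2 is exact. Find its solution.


Check exactness: ∂M/∂y = 6y^2 - 4x and ∂N/∂x = 6y^2 - 4x; equal, so the equation is exact.
Integrate M with respect to x (treating y as constant): ∫M dx = 2xy^3 - 2x^2y + h(y).
Differentiate w.r.t. y and set equal to N: all terms match, so h'(y) = 0 and h is a constant absorbed into C.
General solution: 2xy^3 - 2x^2y = C.


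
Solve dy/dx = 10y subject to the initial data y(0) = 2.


General solution of y' = 10y is y = Ce^(10x).
Apply y(0) = 2: C = 2.
Particular solution: y = 2e^(10x).


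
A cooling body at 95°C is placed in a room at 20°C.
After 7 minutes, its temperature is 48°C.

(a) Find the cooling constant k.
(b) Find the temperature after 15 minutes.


Newton's law: T(t) = T_a + (T₀ - T_a)e^(-kt).
(a) Use T(7) = 48: (48 - 20)/(95 - 20) = e^(-k·7), so k = -ln(0.373)/7 ≈ 0.1408.
(b) Apply k to t = 15: T(15) = 20 + (75)e^(-2.111) ≈ 29.1°C.


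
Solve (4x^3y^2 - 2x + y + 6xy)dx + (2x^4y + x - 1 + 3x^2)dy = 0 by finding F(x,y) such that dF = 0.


Check exactness: ∂M/∂y = 8x^3y + 1 + 6x and ∂N/∂x = 8x^3y + 1 + 6x; equal, so the equation is exact.
Integrate M with respect to x (treating y as constant): ∫M dx = x^4y^2 - x^2 + xy + 3x^2y + h(y).
Differentiate w.r.t. y and set equal to N: the x-dependent terms already match, leaving h'(y) = -1. Integrate: h(y) = -y.
So F(x,y) = x^4y^2 - x^2 + xy - y + 3x^2y.
General solution: x^4y^2 - x^2 + xy - y + 3x^2y = C.


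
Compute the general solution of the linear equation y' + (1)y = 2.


P(x) = 1, Q(x) = 2; integrating factor μ = e^(x).
(μ y)' = 2e^(x) ⇒ μ y = 2e^(x) + C.
Divide by μ: y = 2 + Ce^(-x).


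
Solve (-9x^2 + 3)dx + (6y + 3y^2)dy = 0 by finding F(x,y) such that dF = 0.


Check exactness: ∂M/∂y = 0 and ∂N/∂x = 0; equal, so the equation is exact.
Integrate M with respect to x (treating y as constant): ∫M dx = -3x^3 + 3x + h(y).
Differentiate w.r.t. y and set equal to N: the x-dependent terms already match, leaving h'(y) = 6y + 3y^2. Integrate: h(y) = 3y^2 + y^3.
So F(x,y) = 3y^2 - 3x^3 + 3x + y^3.
General solution: 3y^2 - 3x^3 + 3x + y^3 = C.


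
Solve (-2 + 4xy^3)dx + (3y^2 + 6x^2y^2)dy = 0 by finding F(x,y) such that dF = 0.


Check exactness: ∂M/∂y = 12xy^2 and ∂N/∂x = 12xy^2; equal, so the equation is exact.
Integrate M with respect to x (treating y as constant): ∫M dx = -2x + 2x^2y^3 + h(y).
Differentiate w.r.t. y and set equal to N: the x-dependent terms already match, leaving h'(y) = 3y^2. Integrate: h(y) = y^3.
So F(x,y) = y^3 - 2x + 2x^2y^3.
General solution: y^3 - 2x + 2x^2y^3 = C.


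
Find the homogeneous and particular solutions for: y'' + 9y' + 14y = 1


Characteristic roots of r² + 9r + 14 = 0 are -2, -7.
y_h = C₁e^(-2x) + C₂e^(-7x).
Constant forcing; try y_p = A. Then 14A = 1 ⇒ A = 1/14.
General solution: y = C₁e^(-2x) + C₂e^(-7x) + 1/14.


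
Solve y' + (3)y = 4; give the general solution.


P(x) = 3, Q(x) = 4; integrating factor μ = e^(3x).
(μ y)' = 4e^(3x) ⇒ μ y = (4/3)e^(3x) + C.
Divide by μ: y = 4/3 + Ce^(-3x).


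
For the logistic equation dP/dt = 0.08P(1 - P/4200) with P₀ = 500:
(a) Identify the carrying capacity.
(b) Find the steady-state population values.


Logistic ODE dP/dt = 0.08P(1 - P/4200) has equilibria where dP/dt = 0, i.e. P = 0 or P = 4200.
The coefficient (1 - P/K) = 0 when P = K, identifying K = 4200 as the carrying capacity.
(a) K = 4200; (b) equilibria P = 0 and P = 4200.


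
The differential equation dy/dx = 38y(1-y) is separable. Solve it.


Separate: dy/[y(1-y)] = 38 dx.
Partial fractions: 1/[y(1-y)] = 1/y + 1/(1-y).
Integrate: ln|y/(1-y)| = 38x + C₀.
Solve for y: y = 1/(1 + Ce^(-38x)).


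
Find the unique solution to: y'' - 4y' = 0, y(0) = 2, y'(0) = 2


Characteristic roots of r² - 4r = 0 are 4, 0.
General solution y = c₁ e^(4x) + c₂.
Apply y(0) = 2: c₁ + c₂ = 2. Apply y'(0) = 2: 4 c₁ + 0 c₂ = 2.
Solve: c₁ = 1/2, c₂ = 3/2.
Particular solution: y = (1/2)e^(4x) + 3/2.


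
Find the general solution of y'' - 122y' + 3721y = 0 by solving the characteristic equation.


Characteristic equation: r² - 122r + 3721 = 0, i.e. (r - 61)² = 0.
Repeated root r = 61; include an x factor for the second linearly independent solution.
General solution: y = (C₁ + C₂x)e^(61x).


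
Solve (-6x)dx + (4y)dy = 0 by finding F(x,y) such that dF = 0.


Check exactness: ∂M/∂y = 0 and ∂N/∂x = 0; equal, so the equation is exact.
Integrate M with respect to x (treating y as constant): ∫M dx = -3x^2 + h(y).
Differentiate w.r.t. y and set equal to N: the x-dependent terms already match, leaving h'(y) = 4y. Integrate: h(y) = 2y^2.
So F(x,y) = -3x^2 + 2y^2.
General solution: -3x^2 + 2y^2 = C.


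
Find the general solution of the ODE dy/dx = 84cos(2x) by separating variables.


g(y) = 1, so integrate directly: y = ∫ 84cos(2x) dx = 42sin(2x) + C.


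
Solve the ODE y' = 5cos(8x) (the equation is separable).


g(y) = 1, so integrate directly: y = ∫ 5cos(8x) dx = (5/8)sin(8x) + C.


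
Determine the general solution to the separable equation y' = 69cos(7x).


g(y) = 1, so integrate directly: y = ∫ 69cos(7x) dx = (69/7)sin(7x) + C.


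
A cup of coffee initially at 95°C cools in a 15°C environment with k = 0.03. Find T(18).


Newton's law: dT/dt = -k(T - T_a) has solution T(t) = T_a + (T₀ - T_a)e^(-kt).
Plug in T_a = 15, T₀ = 95, k = 0.03, t = 18: T(18) = 15 + (80)e^(-0.54) ≈ 61.6°C.


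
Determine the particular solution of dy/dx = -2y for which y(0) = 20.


General solution of y' = -2y is y = Ce^(-2x).
Apply y(0) = 20: C = 20.
Particular solution: y = 20e^(-2x).


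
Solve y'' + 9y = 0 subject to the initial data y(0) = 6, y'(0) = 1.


Characteristic roots of r² + 9 = 0 are ±3i, so y = C₁cos(3x) + C₂sin(3x).
Apply y(0) = 6: C₁ = 6. Differentiate and apply y'(0) = 1: 3·C₂ = 1, so C₂ = 1/3.
Particular solution: y = 6cos(3x) + (1/3)sin(3x).


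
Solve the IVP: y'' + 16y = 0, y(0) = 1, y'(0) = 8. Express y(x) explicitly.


Characteristic roots of r² + 16 = 0 are ±4i, so y = C₁cos(4x) + C₂sin(4x).
Apply y(0) = 1: C₁ = 1. Differentiate and apply y'(0) = 8: 4·C₂ = 8, so C₂ = 2.
Particular solution: y = cos(4x) + 2sin(4x).


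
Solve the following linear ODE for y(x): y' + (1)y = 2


P(x) = 1, Q(x) = 2; integrating factor μ = e^(x).
(μ y)' = 2e^(x) ⇒ μ y = 2e^(x) + C.
Divide by μ: y = 2 + Ce^(-x).


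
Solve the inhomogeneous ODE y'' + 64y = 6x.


Homogeneous: r² + 64 = 0 ⇒ r = ±8i, y_h = C₁cos(8x) + C₂sin(8x).
Polynomial forcing; try y_p = Ax + B. Then y_p'' + 64 y_p = 64(Ax + B) = 6x, so B = 0 and A = 3/32.
General solution: y = C₁cos(8x) + C₂sin(8x) + (3/32)x.


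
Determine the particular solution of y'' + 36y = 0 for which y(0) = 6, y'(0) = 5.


Characteristic roots of r² + 36 = 0 are ±6i, so y = C₁cos(6x) + C₂sin(6x).
Apply y(0) = 6: C₁ = 6. Differentiate and apply y'(0) = 5: 6·C₂ = 5, so C₂ = 5/6.
Particular solution: y = 6cos(6x) + (5/6)sin(6x).


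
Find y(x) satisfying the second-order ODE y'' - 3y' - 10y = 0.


Characteristic equation: r² - 3r - 10 = 0.
Factor: (r - 5)(r + 2) = 0 ⇒ r = 5, -2 (distinct real).
General solution: y = C₁e^(5x) + C₂e^(-2x).


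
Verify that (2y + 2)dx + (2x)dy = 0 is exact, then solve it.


Check exactness: ∂M/∂y = 2 and ∂N/∂x = 2; equal, so the equation is exact.
Integrate M with respect to x (treating y as constant): ∫M dx = 2xy + 2x + h(y).
Differentiate w.r.t. y and set equal to N: all terms match, so h'(y) = 0 and h is a constant absorbed into C.
General solution: 2xy + 2x = C.


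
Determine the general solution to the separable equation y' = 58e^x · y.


Separate variables: dy/y = 58e^x dx.
Integrate: ln|y| = 58e^x + C₀.
Exponentiate: y = Ce^(58e^x).


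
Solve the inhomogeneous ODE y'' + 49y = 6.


Homogeneous part: r² + 49 = 0 ⇒ r = ±7i, so y_h = C₁cos(7x) + C₂sin(7x).
Try constant y_p = A; plug in: 49A = 6 ⇒ A = 6/49.
General solution: y = C₁cos(7x) + C₂sin(7x) + 6/49.


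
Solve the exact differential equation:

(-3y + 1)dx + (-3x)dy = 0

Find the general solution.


Check exactness: ∂M/∂y = -3 and ∂N/∂x = -3; equal, so the equation is exact.
Integrate M with respect to x (treating y as constant): ∫M dx = -3xy + x + h(y).
Differentiate w.r.t. y and set equal to N: all terms match, so h'(y) = 0 and h is a constant absorbed into C.
General solution: -3xy + x = C.


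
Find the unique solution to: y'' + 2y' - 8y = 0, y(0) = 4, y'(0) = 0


Characteristic roots of r² + 2r - 8 = 0 are -4, 2.
General solution y = c₁ e^(-4x) + c₂ e^(2x).
Apply y(0) = 4: c₁ + c₂ = 4. Apply y'(0) = 0: -4 c₁ + 2 c₂ = 0.
Solve: c₁ = 4/3, c₂ = 8/3.
Particular solution: y = (4/3)e^(-4x) + (8/3)e^(2x).


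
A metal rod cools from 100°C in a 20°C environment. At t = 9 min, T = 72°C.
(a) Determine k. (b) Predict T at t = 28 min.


Newton's law: T(t) = T_a + (T₀ - T_a)e^(-kt).
(a) Use T(9) = 72: (72 - 20)/(100 - 20) = e^(-k·9), so k = -ln(0.650)/9 ≈ 0.0479.
(b) Apply k to t = 28: T(28) = 20 + (80)e^(-1.340) ≈ 40.9°C.


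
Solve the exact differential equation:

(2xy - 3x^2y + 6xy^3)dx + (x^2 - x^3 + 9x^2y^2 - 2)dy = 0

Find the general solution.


Check exactness: ∂M/∂y = 2x - 3x^2 + 18xy^2 and ∂N/∂x = 2x - 3x^2 + 18xy^2; equal, so the equation is exact.
Integrate M with respect to x (treating y as constant): ∫M dx = x^2y - x^3y + 3x^2y^3 + h(y).
Differentiate w.r.t. y and set equal to N: the x-dependent terms already match, leaving h'(y) = -2. Integrate: h(y) = -2y.
So F(x,y) = x^2y - x^3y + 3x^2y^3 - 2y.
General solution: x^2y - x^3y + 3x^2y^3 - 2y = C.


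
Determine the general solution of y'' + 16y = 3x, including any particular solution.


Homogeneous: r² + 16 = 0 ⇒ r = ±4i, y_h = C₁cos(4x) + C₂sin(4x).
Polynomial forcing; try y_p = Ax + B. Then y_p'' + 16 y_p = 16(Ax + B) = 3x, so B = 0 and A = 3/16.
General solution: y = C₁cos(4x) + C₂sin(4x) + (3/16)x.


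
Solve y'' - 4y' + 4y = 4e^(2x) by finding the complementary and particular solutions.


Characteristic polynomial (r - 2)² = 0; repeated root r = 2.
y_h = (C₁ + C₂x)e^(2x). Forcing matches the repeated root (resonance), so try y_p = Ax² e^(2x).
Substitute and solve for A: 2A = 4, so A = 2.
General solution: y = (C₁ + C₂x + 2x²)e^(2x).


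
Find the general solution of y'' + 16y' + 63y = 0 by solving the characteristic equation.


Characteristic equation: r² + 16r + 63 = 0.
Factor: (r + 9)(r + 7) = 0 ⇒ r = -9, -7 (distinct real).
General solution: y = C₁e^(-9x) + C₂e^(-7x).


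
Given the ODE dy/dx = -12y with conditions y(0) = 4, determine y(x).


General solution of y' = -12y is y = Ce^(-12x).
Apply y(0) = 4: C = 4.
Particular solution: y = 4e^(-12x).


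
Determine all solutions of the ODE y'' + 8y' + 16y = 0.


Characteristic equation: r² + 8r + 16 = 0, i.e. (r + 4)² = 0.
Repeated root r = -4; include an x factor for the second linearly independent solution.
General solution: y = (C₁ + C₂x)e^(-4x).


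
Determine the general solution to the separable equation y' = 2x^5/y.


Separate variables: y dy = 2x^5 dx.
Integrate both sides: y²/2 = (1/3)x^6 + C₀.
Multiply by 2: y² = (2/3)x^6 + C.


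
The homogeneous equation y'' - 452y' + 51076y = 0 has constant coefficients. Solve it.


Characteristic equation: r² - 452r + 51076 = 0, i.e. (r - 226)² = 0.
Repeated root r = 226; include an x factor for the second linearly independent solution.
General solution: y = (C₁ + C₂x)e^(226x).


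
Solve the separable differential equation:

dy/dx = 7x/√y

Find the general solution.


Separate: √y dy = 7x dx.
Integrate: (2/3)y^(3/2) = (7/2)x² + C.


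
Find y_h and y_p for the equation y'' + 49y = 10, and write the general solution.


Homogeneous part: r² + 49 = 0 ⇒ r = ±7i, so y_h = C₁cos(7x) + C₂sin(7x).
Try constant y_p = A; plug in: 49A = 10 ⇒ A = 10/49.
General solution: y = C₁cos(7x) + C₂sin(7x) + 10/49.


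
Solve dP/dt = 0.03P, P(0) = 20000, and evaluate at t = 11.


The ODE dP/dt = 0.03P has solution P(t) = P(0)e^(0.03t).
Substitute P(0) = 20000 and t = 11: P(11) = 20000 e^(0.33) ≈ 27819.


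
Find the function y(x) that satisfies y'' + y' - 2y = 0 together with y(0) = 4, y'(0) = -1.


Characteristic roots of r² + r - 2 = 0 are -2, 1.
General solution y = c₁ e^(-2x) + c₂ e^(x).
Apply y(0) = 4: c₁ + c₂ = 4. Apply y'(0) = -1: -2 c₁ + 1 c₂ = -1.
Solve: c₁ = 5/3, c₂ = 7/3.
Particular solution: y = (5/3)e^(-2x) + (7/3)e^(x).


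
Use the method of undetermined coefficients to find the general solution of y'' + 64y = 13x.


Homogeneous: r² + 64 = 0 ⇒ r = ±8i, y_h = C₁cos(8x) + C₂sin(8x).
Polynomial forcing; try y_p = Ax + B. Then y_p'' + 64 y_p = 64(Ax + B) = 13x, so B = 0 and A = 13/64.
General solution: y = C₁cos(8x) + C₂sin(8x) + (13/64)x.


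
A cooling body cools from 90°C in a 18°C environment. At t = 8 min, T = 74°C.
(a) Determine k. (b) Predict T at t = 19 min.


Newton's law: T(t) = T_a + (T₀ - T_a)e^(-kt).
(a) Use T(8) = 74: (74 - 18)/(90 - 18) = e^(-k·8), so k = -ln(0.778)/8 ≈ 0.0314.
(b) Apply k to t = 19: T(19) = 18 + (72)e^(-0.597) ≈ 57.6°C.


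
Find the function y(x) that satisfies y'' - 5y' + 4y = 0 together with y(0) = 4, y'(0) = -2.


Characteristic roots of r² - 5r + 4 = 0 are 1, 4.
General solution y = c₁ e^(x) + c₂ e^(4x).
Apply y(0) = 4: c₁ + c₂ = 4. Apply y'(0) = -2: 1 c₁ + 4 c₂ = -2.
Solve: c₁ = 6, c₂ = -2.
Particular solution: y = 6e^(x) - 2e^(4x).


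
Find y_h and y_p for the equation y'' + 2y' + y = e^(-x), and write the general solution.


Characteristic polynomial (r + 1)² = 0; repeated root r = -1.
y_h = (C₁ + C₂x)e^(-x). Forcing matches the repeated root (resonance), so try y_p = Ax² e^(-x).
Substitute and solve for A: 2A = 1, so A = 1/2.
General solution: y = (C₁ + C₂x + (1/2)x²)e^(-x).


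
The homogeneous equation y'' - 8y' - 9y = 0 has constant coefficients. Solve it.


Characteristic equation: r² - 8r - 9 = 0.
Factor: (r + 1)(r - 9) = 0 ⇒ r = -1, 9 (distinct real).
General solution: y = C₁e^(-x) + C₂e^(9x).


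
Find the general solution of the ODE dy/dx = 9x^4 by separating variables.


Integrate both sides with respect to x: y = ∫ 9x^4 dx = (9/5)x^5 + C.


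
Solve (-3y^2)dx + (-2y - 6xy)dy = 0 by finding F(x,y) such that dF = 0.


Check exactness: ∂M/∂y = -6y and ∂N/∂x = -6y; equal, so the equation is exact.
Integrate M with respect to x (treating y as constant): ∫M dx = -3xy^2 + h(y).
Differentiate w.r.t. y and set equal to N: the x-dependent terms already match, leaving h'(y) = -2y. Integrate: h(y) = -y^2.
So F(x,y) = -y^2 - 3xy^2.
General solution: -y^2 - 3xy^2 = C.


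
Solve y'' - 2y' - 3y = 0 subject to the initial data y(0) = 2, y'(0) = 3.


Characteristic roots of r² - 2r - 3 = 0 are -1, 3.
General solution y = c₁ e^(-x) + c₂ e^(3x).
Apply y(0) = 2: c₁ + c₂ = 2. Apply y'(0) = 3: -1 c₁ + 3 c₂ = 3.
Solve: c₁ = 3/4, c₂ = 5/4.
Particular solution: y = (3/4)e^(-x) + (5/4)e^(3x).


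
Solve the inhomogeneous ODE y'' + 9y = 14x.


Homogeneous: r² + 9 = 0 ⇒ r = ±3i, y_h = C₁cos(3x) + C₂sin(3x).
Polynomial forcing; try y_p = Ax + B. Then y_p'' + 9 y_p = 9(Ax + B) = 14x, so B = 0 and A = 14/9.
General solution: y = C₁cos(3x) + C₂sin(3x) + (14/9)x.


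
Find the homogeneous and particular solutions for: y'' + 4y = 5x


Homogeneous: r² + 4 = 0 ⇒ r = ±2i, y_h = C₁cos(2x) + C₂sin(2x).
Polynomial forcing; try y_p = Ax + B. Then y_p'' + 4 y_p = 4(Ax + B) = 5x, so B = 0 and A = 5/4.
General solution: y = C₁cos(2x) + C₂sin(2x) + (5/4)x.


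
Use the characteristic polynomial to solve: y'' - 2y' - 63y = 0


Characteristic equation: r² - 2r - 63 = 0.
Factor: (r - 9)(r + 7) = 0 ⇒ r = 9, -7 (distinct real).
General solution: y = C₁e^(9x) + C₂e^(-7x).


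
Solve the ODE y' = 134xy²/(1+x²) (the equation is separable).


Separate: dy/y² = 134x/(1+x²) dx.
Integrate LHS: ∫ dy/y² = -1/y.
Integrate RHS via u = 1+x²: 67ln(1+x²) + C.
Result: -1/y = 67ln(1+x²) + C.


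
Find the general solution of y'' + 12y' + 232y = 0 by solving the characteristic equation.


Characteristic equation: r² + 12r + 232 = 0.
Discriminant is negative; roots r = -6 ± 14i (complex conjugate pair).
General solution uses e^(α x)(C₁ cos(β x) + C₂ sin(β x)): y = e^(-6x)(C₁cos(14x) + C₂sin(14x)).


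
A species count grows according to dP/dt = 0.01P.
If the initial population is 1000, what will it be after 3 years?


The ODE dP/dt = 0.01P has solution P(t) = P(0)e^(0.01t).
Substitute P(0) = 1000 and t = 3: P(3) = 1000 e^(0.03) ≈ 1030.


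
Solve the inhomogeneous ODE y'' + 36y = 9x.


Homogeneous: r² + 36 = 0 ⇒ r = ±6i, y_h = C₁cos(6x) + C₂sin(6x).
Polynomial forcing; try y_p = Ax + B. Then y_p'' + 36 y_p = 36(Ax + B) = 9x, so B = 0 and A = 1/4.
General solution: y = C₁cos(6x) + C₂sin(6x) + (1/4)x.


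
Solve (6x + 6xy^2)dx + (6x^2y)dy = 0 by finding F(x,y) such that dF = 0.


Check exactness: ∂M/∂y = 12xy and ∂N/∂x = 12xy; equal, so the equation is exact.
Integrate M with respect to x (treating y as constant): ∫M dx = 3x^2 + 3x^2y^2 + h(y).
Differentiate w.r.t. y and set equal to N: all terms match, so h'(y) = 0 and h is a constant absorbed into C.
General solution: 3x^2 + 3x^2y^2 = C.


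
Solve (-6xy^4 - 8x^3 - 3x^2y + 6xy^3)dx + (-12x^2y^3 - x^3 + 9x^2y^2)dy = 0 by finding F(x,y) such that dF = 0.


Check exactness: ∂M/∂y = -24xy^3 - 3x^2 + 18xy^2 and ∂N/∂x = -24xy^3 - 3x^2 + 18xy^2; equal, so the equation is exact.
Integrate M with respect to x (treating y as constant): ∫M dx = -3x^2y^4 - 2x^4 - x^3y + 3x^2y^3 + h(y).
Differentiate w.r.t. y and set equal to N: all terms match, so h'(y) = 0 and h is a constant absorbed into C.
General solution: -3x^2y^4 - 2x^4 - x^3y + 3x^2y^3 = C.


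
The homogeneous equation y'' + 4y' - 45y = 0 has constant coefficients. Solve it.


Characteristic equation: r² + 4r - 45 = 0.
Factor: (r + 9)(r - 5) = 0 ⇒ r = -9, 5 (distinct real).
General solution: y = C₁e^(-9x) + C₂e^(5x).


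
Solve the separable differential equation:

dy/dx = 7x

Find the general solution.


Integrate both sides with respect to x: y = ∫ 7x dx = (7/2)x^2 + C.


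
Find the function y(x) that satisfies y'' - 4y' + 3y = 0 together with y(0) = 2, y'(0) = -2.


Characteristic roots of r² - 4r + 3 = 0 are 3, 1.
General solution y = c₁ e^(3x) + c₂ e^(x).
Apply y(0) = 2: c₁ + c₂ = 2. Apply y'(0) = -2: 3 c₁ + 1 c₂ = -2.
Solve: c₁ = -2, c₂ = 4.
Particular solution: y = -2e^(3x) + 4e^(x).


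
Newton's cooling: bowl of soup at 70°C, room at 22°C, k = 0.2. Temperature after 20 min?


Newton's law: dT/dt = -k(T - T_a) has solution T(t) = T_a + (T₀ - T_a)e^(-kt).
Plug in T_a = 22, T₀ = 70, k = 0.2, t = 20: T(20) = 22 + (48)e^(-4.00) ≈ 22.9°C.


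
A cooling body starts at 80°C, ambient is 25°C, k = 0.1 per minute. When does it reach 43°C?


From T(t) = T_a + (T₀ - T_a)e^(-kt), set T(t) = 43:
(43 - 25) / (80 - 25) = e^(-0.1t), so t = -ln(0.327)/0.1 ≈ 11.2 minutes.


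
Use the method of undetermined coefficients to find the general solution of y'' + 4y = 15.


Homogeneous part: r² + 4 = 0 ⇒ r = ±2i, so y_h = C₁cos(2x) + C₂sin(2x).
Try constant y_p = A; plug in: 4A = 15 ⇒ A = 15/4.
General solution: y = C₁cos(2x) + C₂sin(2x) + 15/4.


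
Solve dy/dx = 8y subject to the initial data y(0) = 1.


General solution of y' = 8y is y = Ce^(8x).
Apply y(0) = 1: C = 1.
Particular solution: y = e^(8x).


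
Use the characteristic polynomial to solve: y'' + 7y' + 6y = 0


Characteristic equation: r² + 7r + 6 = 0.
Factor: (r + 6)(r + 1) = 0 ⇒ r = -6, -1 (distinct real).
General solution: y = C₁e^(-6x) + C₂e^(-x).


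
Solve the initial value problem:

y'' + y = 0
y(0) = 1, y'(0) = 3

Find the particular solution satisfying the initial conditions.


Characteristic roots of r² + 1 = 0 are ±1i, so y = C₁cos(x) + C₂sin(x).
Apply y(0) = 1: C₁ = 1. Differentiate and apply y'(0) = 3: 1·C₂ = 3, so C₂ = 3.
Particular solution: y = cos(x) + 3sin(x).


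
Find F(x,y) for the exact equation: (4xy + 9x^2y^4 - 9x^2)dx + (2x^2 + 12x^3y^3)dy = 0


Check exactness: ∂M/∂y = 4x + 36x^2y^3 and ∂N/∂x = 4x + 36x^2y^3; equal, so the equation is exact.
Integrate M with respect to x (treating y as constant): ∫M dx = 2x^2y + 3x^3y^4 - 3x^3 + h(y).
Differentiate w.r.t. y and set equal to N: all terms match, so h'(y) = 0 and h is a constant absorbed into C.
General solution: 2x^2y + 3x^3y^4 - 3x^3 = C.


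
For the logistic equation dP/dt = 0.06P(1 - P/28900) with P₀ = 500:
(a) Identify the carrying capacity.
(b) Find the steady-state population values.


Logistic ODE dP/dt = 0.06P(1 - P/28900) has equilibria where dP/dt = 0, i.e. P = 0 or P = 28900.
The coefficient (1 - P/K) = 0 when P = K, identifying K = 28900 as the carrying capacity.
(a) K = 28900; (b) equilibria P = 0 and P = 28900.


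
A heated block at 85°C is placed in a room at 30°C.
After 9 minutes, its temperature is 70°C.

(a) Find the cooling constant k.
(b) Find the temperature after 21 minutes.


Newton's law: T(t) = T_a + (T₀ - T_a)e^(-kt).
(a) Use T(9) = 70: (70 - 30)/(85 - 30) = e^(-k·9), so k = -ln(0.727)/9 ≈ 0.0354.
(b) Apply k to t = 21: T(21) = 30 + (55)e^(-0.743) ≈ 56.2°C.


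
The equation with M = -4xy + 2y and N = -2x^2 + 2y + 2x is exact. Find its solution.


Check exactness: ∂M/∂y = -4x + 2 and ∂N/∂x = -4x + 2; equal, so the equation is exact.
Integrate M with respect to x (treating y as constant): ∫M dx = -2x^2y + 2xy + h(y).
Differentiate w.r.t. y and set equal to N: the x-dependent terms already match, leaving h'(y) = 2y. Integrate: h(y) = y^2.
So F(x,y) = -2x^2y + y^2 + 2xy.
General solution: -2x^2y + y^2 + 2xy = C.


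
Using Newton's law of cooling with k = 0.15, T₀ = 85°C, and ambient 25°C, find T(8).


Newton's law: dT/dt = -k(T - T_a) has solution T(t) = T_a + (T₀ - T_a)e^(-kt).
Plug in T_a = 25, T₀ = 85, k = 0.15, t = 8: T(8) = 25 + (60)e^(-1.20) ≈ 43.1°C.


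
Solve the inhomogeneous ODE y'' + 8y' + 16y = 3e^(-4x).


Characteristic polynomial (r + 4)² = 0; repeated root r = -4.
y_h = (C₁ + C₂x)e^(-4x). Forcing matches the repeated root (resonance), so try y_p = Ax² e^(-4x).
Substitute and solve for A: 2A = 3, so A = 3/2.
General solution: y = (C₁ + C₂x + (3/2)x²)e^(-4x).


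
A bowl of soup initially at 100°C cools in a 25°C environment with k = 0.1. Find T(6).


Newton's law: dT/dt = -k(T - T_a) has solution T(t) = T_a + (T₀ - T_a)e^(-kt).
Plug in T_a = 25, T₀ = 100, k = 0.1, t = 6: T(6) = 25 + (75)e^(-0.60) ≈ 66.2°C.


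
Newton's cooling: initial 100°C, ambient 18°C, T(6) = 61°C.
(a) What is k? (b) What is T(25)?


Newton's law: T(t) = T_a + (T₀ - T_a)e^(-kt).
(a) Use T(6) = 61: (61 - 18)/(100 - 18) = e^(-k·6), so k = -ln(0.524)/6 ≈ 0.1076.
(b) Apply k to t = 25: T(25) = 18 + (82)e^(-2.690) ≈ 23.6°C.


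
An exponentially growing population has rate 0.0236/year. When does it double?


Exponential growth: P(t) = P₀ e^(0.0236t). Set P(t)/P₀ = 2: e^(0.0236t) = 2.
Solve: t = ln(2)/0.0236 ≈ 29.37 years.


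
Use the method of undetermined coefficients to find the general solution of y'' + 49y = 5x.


Homogeneous: r² + 49 = 0 ⇒ r = ±7i, y_h = C₁cos(7x) + C₂sin(7x).
Polynomial forcing; try y_p = Ax + B. Then y_p'' + 49 y_p = 49(Ax + B) = 5x, so B = 0 and A = 5/49.
General solution: y = C₁cos(7x) + C₂sin(7x) + (5/49)x.


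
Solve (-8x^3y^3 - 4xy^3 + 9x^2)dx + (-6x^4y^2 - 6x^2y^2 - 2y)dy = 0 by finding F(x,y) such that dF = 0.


Check exactness: ∂M/∂y = -24x^3y^2 - 12xy^2 and ∂N/∂x = -24x^3y^2 - 12xy^2; equal, so the equation is exact.
Integrate M with respect to x (treating y as constant): ∫M dx = -2x^4y^3 - 2x^2y^3 + 3x^3 + h(y).
Differentiate w.r.t. y and set equal to N: the x-dependent terms already match, leaving h'(y) = -2y. Integrate: h(y) = -y^2.
So F(x,y) = -2x^4y^3 - 2x^2y^3 + 3x^3 - y^2.
General solution: -2x^4y^3 - 2x^2y^3 + 3x^3 - y^2 = C.


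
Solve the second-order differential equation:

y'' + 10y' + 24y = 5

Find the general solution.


Characteristic roots of r² + 10r + 24 = 0 are -6, -4.
y_h = C₁e^(-6x) + C₂e^(-4x).
Constant forcing; try y_p = A. Then 24A = 5 ⇒ A = 5/24.
General solution: y = C₁e^(-6x) + C₂e^(-4x) + 5/24.


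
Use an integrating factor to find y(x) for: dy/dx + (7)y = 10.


P(x) = 7, Q(x) = 10; integrating factor μ = e^(7x).
(μ y)' = 10e^(7x) ⇒ μ y = (10/7)e^(7x) + C.
Divide by μ: y = 10/7 + Ce^(-7x).


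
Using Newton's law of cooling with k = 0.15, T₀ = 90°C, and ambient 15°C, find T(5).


Newton's law: dT/dt = -k(T - T_a) has solution T(t) = T_a + (T₀ - T_a)e^(-kt).
Plug in T_a = 15, T₀ = 90, k = 0.15, t = 5: T(5) = 15 + (75)e^(-0.75) ≈ 50.4°C.


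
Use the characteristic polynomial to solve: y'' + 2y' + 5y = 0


Characteristic equation: r² + 2r + 5 = 0.
Discriminant is negative; roots r = -1 ± 2i (complex conjugate pair).
General solution uses e^(α x)(C₁ cos(β x) + C₂ sin(β x)): y = e^(-x)(C₁cos(2x) + C₂sin(2x)).


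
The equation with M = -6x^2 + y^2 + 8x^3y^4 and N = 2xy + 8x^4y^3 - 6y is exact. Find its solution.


Check exactness: ∂M/∂y = 2y + 32x^3y^3 and ∂N/∂x = 2y + 32x^3y^3; equal, so the equation is exact.
Integrate M with respect to x (treating y as constant): ∫M dx = -2x^3 + xy^2 + 2x^4y^4 + h(y).
Differentiate w.r.t. y and set equal to N: the x-dependent terms already match, leaving h'(y) = -6y. Integrate: h(y) = -3y^2.
So F(x,y) = -2x^3 + xy^2 + 2x^4y^4 - 3y^2.
General solution: -2x^3 + xy^2 + 2x^4y^4 - 3y^2 = C.


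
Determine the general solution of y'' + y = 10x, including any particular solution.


Homogeneous: r² + 1 = 0 ⇒ r = ±1i, y_h = C₁cos(x) + C₂sin(x).
Polynomial forcing; try y_p = Ax + B. Then y_p'' + 1 y_p = 1(Ax + B) = 10x, so B = 0 and A = 10.
General solution: y = C₁cos(x) + C₂sin(x) + 10x.


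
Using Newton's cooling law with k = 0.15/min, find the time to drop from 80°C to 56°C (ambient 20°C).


From T(t) = T_a + (T₀ - T_a)e^(-kt), set T(t) = 56:
(56 - 20) / (80 - 20) = e^(-0.15t), so t = -ln(0.600)/0.15 ≈ 3.4 minutes.


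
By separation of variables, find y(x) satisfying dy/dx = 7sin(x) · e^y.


Separate: e^(-y) dy = 7sin(x) dx.
Integrate: -e^(-y) = -7cos(x) + C₀.
Rearrange: e^(-y) = 7cos(x) + C.


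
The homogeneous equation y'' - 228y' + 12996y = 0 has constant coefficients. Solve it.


Characteristic equation: r² - 228r + 12996 = 0, i.e. (r - 114)² = 0.
Repeated root r = 114; include an x factor for the second linearly independent solution.
General solution: y = (C₁ + C₂x)e^(114x).


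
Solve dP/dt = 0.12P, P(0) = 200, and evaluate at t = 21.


The ODE dP/dt = 0.12P has solution P(t) = P(0)e^(0.12t).
Substitute P(0) = 200 and t = 21: P(21) = 200 e^(2.52) ≈ 2486.
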